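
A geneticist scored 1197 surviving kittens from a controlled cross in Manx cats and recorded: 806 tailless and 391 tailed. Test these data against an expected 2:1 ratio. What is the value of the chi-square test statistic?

0.241

Expected counts for N = 1197 under a 2:1 ratio (total parts = 3):
  tailless: 1197 × 2/3 = 798
  tailed: 1197 × 1/3 = 399
χ² = Σ (O − E)² / E
  tailless: (806 − 798)² / 798 = 0.0802
  tailed: (391 − 399)² / 399 = 0.1604
χ² = 0.0802 + 0.1604 = 0.2406 ≈ 0.241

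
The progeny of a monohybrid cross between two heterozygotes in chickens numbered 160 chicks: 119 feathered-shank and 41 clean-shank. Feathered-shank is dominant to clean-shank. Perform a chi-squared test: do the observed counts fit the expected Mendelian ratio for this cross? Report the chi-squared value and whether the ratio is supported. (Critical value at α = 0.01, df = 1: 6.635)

For a monohybrid cross between heterozygotes with complete dominance, the expected phenotypic ratio is 3:1.
The 3:1 ratio has 4 parts, so with N = 160 the expected counts are:
  feathered-shank: 160 × 3/4 = 120
  clean-shank: 160 × 1/4 = 40
χ² = Σ (O − E)² / E
  feathered-shank: (119 − 120)² / 120 = 0.0083
  clean-shank: (41 − 40)² / 40 = 0.0250
χ² = 0.0083 + 0.0250 = 0.0333 ≈ 0.033
Degrees of freedom = 2 − 1 = 1; critical value at α = 0.01 is 6.635.
Since 0.033 < 6.635, we fail to reject the null hypothesis — the data are consistent with the 3:1 ratio.

0.033; consistent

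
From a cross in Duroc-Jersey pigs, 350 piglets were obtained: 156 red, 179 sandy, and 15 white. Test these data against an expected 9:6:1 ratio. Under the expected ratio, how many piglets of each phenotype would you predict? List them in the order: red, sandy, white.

196.875, 131.25, 21.875

Expected counts for N = 350 under a 9:6:1 ratio (total parts = 16):
  red: 350 × 9/16 = 196.875
  sandy: 350 × 6/16 = 131.25
  white: 350 × 1/16 = 21.875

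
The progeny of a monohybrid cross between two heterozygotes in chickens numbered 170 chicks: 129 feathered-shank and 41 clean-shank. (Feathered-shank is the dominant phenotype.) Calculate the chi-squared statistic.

0.071

For a monohybrid cross between heterozygotes with complete dominance, the expected phenotypic ratio is 3:1.
Expected counts for N = 170 under a 3:1 ratio (total parts = 4):
  feathered-shank: 170 × 3/4 = 127.5
  clean-shank: 170 × 1/4 = 42.5
χ² = Σ (O − E)² / E
  feathered-shank: (129 − 127.5)² / 127.5 = 0.0176
  clean-shank: (41 − 42.5)² / 42.5 = 0.0529
χ² = 0.0176 + 0.0529 = 0.0705 ≈ 0.071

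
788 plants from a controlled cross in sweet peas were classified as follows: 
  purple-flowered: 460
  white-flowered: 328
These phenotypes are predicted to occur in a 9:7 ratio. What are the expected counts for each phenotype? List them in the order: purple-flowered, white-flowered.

443.25, 344.75

Under the 9:7 hypothesis (Σ ratio = 16, N = 788):
  purple-flowered: 788 × 9/16 = 443.25
  white-flowered: 788 × 7/16 = 344.75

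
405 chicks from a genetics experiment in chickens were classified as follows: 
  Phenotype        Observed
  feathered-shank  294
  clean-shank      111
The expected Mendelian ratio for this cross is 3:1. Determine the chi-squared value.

Under the 3:1 hypothesis (Σ ratio = 4, N = 405):
  feathered-shank: 405 × 3/4 = 303.75
  clean-shank: 405 × 1/4 = 101.25
χ² = Σ (O − E)² / E
  feathered-shank: (294 − 303.75)² / 303.75 = 0.3130
  clean-shank: (111 − 101.25)² / 101.25 = 0.9389
χ² = 0.3130 + 0.9389 = 1.2519 ≈ 1.252

1.252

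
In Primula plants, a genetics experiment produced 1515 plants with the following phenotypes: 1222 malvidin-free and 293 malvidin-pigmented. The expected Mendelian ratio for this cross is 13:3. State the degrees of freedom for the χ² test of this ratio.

1

A goodness-of-fit test with 2 phenotype classes has df = 2 − 1 = 1.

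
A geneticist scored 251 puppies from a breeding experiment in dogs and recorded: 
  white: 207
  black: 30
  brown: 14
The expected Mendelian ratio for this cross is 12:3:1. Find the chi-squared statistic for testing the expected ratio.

8.235

Under the 12:3:1 hypothesis (Σ ratio = 16, N = 251):
  white: 251 × 12/16 = 188.25
  black: 251 × 3/16 = 47.0625
  brown: 251 × 1/16 = 15.6875
χ² = Σ (O − E)² / E
  white: (207 − 188.25)² / 188.25 = 1.8675
  black: (30 − 47.0625)² / 47.0625 = 6.1860
  brown: (14 − 15.6875)² / 15.6875 = 0.1815
χ² = 1.8675 + 6.1860 + 0.1815 = 8.235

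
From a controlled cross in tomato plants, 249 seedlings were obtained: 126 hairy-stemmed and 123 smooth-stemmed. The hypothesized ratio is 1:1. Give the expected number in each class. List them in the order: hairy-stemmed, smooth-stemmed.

Expected counts for N = 249 under a 1:1 ratio (total parts = 2):
  hairy-stemmed: 249 × 1/2 = 124.5
  smooth-stemmed: 249 × 1/2 = 124.5

124.5, 124.5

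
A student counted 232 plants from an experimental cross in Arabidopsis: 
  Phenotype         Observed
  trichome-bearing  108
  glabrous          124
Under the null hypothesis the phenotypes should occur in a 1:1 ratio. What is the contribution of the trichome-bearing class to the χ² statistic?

0.552

The 1:1 ratio has 2 parts, so with N = 232 the expected counts are:
  trichome-bearing: 232 × 1/2 = 116
  glabrous: 232 × 1/2 = 116
Contribution of trichome-bearing: (108 − 116)² / 116 = 0.5517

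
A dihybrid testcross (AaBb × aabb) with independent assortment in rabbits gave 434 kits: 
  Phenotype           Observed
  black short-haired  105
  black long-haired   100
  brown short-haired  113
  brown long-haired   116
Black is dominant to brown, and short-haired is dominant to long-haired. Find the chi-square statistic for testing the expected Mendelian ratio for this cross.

A dihybrid testcross with independent assortment gives a 1:1:1:1 ratio.
Expected counts for N = 434 under a 1:1:1:1 ratio (total parts = 4):
  black short-haired: 434 × 1/4 = 108.5
  black long-haired: 434 × 1/4 = 108.5
  brown short-haired: 434 × 1/4 = 108.5
  brown long-haired: 434 × 1/4 = 108.5
χ² = Σ (O − E)² / E
  black short-haired: (105 − 108.5)² / 108.5 = 0.1129
  black long-haired: (100 − 108.5)² / 108.5 = 0.6659
  brown short-haired: (113 − 108.5)² / 108.5 = 0.1866
  brown long-haired: (116 − 108.5)² / 108.5 = 0.5184
χ² = 0.1129 + 0.6659 + 0.1866 + 0.5184 = 1.4838 ≈ 1.484

1.484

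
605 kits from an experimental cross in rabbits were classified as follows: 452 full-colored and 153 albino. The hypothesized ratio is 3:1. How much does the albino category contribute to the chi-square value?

0.020

The 3:1 ratio has 4 parts, so with N = 605 the expected counts are:
  full-colored: 605 × 3/4 = 453.75
  albino: 605 × 1/4 = 151.25
Contribution of albino: (153 − 151.25)² / 151.25 = 0.0202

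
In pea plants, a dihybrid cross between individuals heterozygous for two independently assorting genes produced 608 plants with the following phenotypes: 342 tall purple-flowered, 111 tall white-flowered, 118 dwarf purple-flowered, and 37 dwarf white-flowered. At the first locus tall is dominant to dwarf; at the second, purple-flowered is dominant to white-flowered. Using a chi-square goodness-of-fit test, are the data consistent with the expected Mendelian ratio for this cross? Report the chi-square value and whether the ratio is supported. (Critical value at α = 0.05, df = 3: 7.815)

A dihybrid F₂ with independent assortment and complete dominance at both loci gives a 9:3:3:1 phenotypic ratio.
Expected counts for N = 608 under a 9:3:3:1 ratio (total parts = 16):
  tall purple-flowered: 608 × 9/16 = 342
  tall white-flowered: 608 × 3/16 = 114
  dwarf purple-flowered: 608 × 3/16 = 114
  dwarf white-flowered: 608 × 1/16 = 38
χ² = Σ (O − E)² / E
  tall purple-flowered: (342 − 342)² / 342 = 0.0000
  tall white-flowered: (111 − 114)² / 114 = 0.0789
  dwarf purple-flowered: (118 − 114)² / 114 = 0.1404
  dwarf white-flowered: (37 − 38)² / 38 = 0.0263
χ² = 0.0000 + 0.0789 + 0.1404 + 0.0263 = 0.2456 ≈ 0.246
Degrees of freedom = 4 − 1 = 3; critical value at α = 0.05 is 7.815.
Since 0.246 < 7.815, we fail to reject the null hypothesis — the data are consistent with the 9:3:3:1 ratio.

0.246; consistent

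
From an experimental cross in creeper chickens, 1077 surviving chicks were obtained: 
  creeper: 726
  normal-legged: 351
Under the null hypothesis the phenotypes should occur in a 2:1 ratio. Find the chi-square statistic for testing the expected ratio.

0.267

The 2:1 ratio has 3 parts, so with N = 1077 the expected counts are:
  creeper: 1077 × 2/3 = 718
  normal-legged: 1077 × 1/3 = 359
χ² = Σ (O − E)² / E
  creeper: (726 − 718)² / 718 = 0.0891
  normal-legged: (351 − 359)² / 359 = 0.1783
χ² = 0.0891 + 0.1783 = 0.2674 ≈ 0.267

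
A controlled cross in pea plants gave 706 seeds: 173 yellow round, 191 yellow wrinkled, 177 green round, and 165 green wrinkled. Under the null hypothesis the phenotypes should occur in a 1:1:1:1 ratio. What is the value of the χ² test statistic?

Total ratio parts = 4. Expected numbers out of 706:
  yellow round: 706 × 1/4 = 176.5
  yellow wrinkled: 706 × 1/4 = 176.5
  green round: 706 × 1/4 = 176.5
  green wrinkled: 706 × 1/4 = 176.5
χ² = Σ (O − E)² / E
  yellow round: (173 − 176.5)² / 176.5 = 0.0694
  yellow wrinkled: (191 − 176.5)² / 176.5 = 1.1912
  green round: (177 − 176.5)² / 176.5 = 0.0014
  green wrinkled: (165 − 176.5)² / 176.5 = 0.7493
χ² = 0.0694 + 1.1912 + 0.0014 + 0.7493 = 2.0113 ≈ 2.011

2.011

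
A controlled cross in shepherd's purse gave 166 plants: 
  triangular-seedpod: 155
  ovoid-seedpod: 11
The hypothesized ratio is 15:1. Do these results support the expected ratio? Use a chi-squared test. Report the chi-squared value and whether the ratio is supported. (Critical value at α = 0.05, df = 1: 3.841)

0.040; consistent

The 15:1 ratio has 16 parts, so with N = 166 the expected counts are:
  triangular-seedpod: 166 × 15/16 = 155.625
  ovoid-seedpod: 166 × 1/16 = 10.375
χ² = Σ (O − E)² / E
  triangular-seedpod: (155 − 155.625)² / 155.625 = 0.0025
  ovoid-seedpod: (11 − 10.375)² / 10.375 = 0.0377
χ² = 0.0025 + 0.0377 = 0.0402 ≈ 0.040
Degrees of freedom = 2 − 1 = 1; critical value at α = 0.05 is 3.841.
Since 0.040 < 3.841, we fail to reject the null hypothesis — the data are consistent with the 15:1 ratio.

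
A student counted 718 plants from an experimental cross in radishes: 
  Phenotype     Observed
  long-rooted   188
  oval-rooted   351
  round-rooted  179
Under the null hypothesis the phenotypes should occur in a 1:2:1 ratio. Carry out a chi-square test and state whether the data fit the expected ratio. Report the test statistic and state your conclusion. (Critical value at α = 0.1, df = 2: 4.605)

The 1:2:1 ratio has 4 parts, so with N = 718 the expected counts are:
  long-rooted: 718 × 1/4 = 179.5
  oval-rooted: 718 × 2/4 = 359
  round-rooted: 718 × 1/4 = 179.5
χ² = Σ (O − E)² / E
  long-rooted: (188 − 179.5)² / 179.5 = 0.4025
  oval-rooted: (351 − 359)² / 359 = 0.1783
  round-rooted: (179 − 179.5)² / 179.5 = 0.0014
χ² = 0.4025 + 0.1783 + 0.0014 = 0.5822 ≈ 0.582
Degrees of freedom = 3 − 1 = 2; critical value at α = 0.1 is 4.605.
Since 0.582 < 4.605, we fail to reject the null hypothesis — the data are consistent with the 1:2:1 ratio.

0.582; consistent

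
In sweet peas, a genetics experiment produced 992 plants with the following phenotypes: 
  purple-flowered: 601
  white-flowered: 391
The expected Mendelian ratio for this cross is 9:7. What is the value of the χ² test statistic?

7.574

Expected counts for N = 992 under a 9:7 ratio (total parts = 16):
  purple-flowered: 992 × 9/16 = 558
  white-flowered: 992 × 7/16 = 434
χ² = Σ (O − E)² / E
  purple-flowered: (601 − 558)² / 558 = 3.3136
  white-flowered: (391 − 434)² / 434 = 4.2604
χ² = 3.3136 + 4.2604 = 7.574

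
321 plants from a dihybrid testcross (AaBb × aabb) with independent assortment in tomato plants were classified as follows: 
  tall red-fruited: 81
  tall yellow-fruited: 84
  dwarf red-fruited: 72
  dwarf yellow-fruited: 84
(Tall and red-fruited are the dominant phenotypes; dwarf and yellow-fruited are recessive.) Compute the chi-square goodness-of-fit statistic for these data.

1.206

A dihybrid testcross with independent assortment gives a 1:1:1:1 ratio.
Total ratio parts = 4. Expected numbers out of 321:
  tall red-fruited: 321 × 1/4 = 80.25
  tall yellow-fruited: 321 × 1/4 = 80.25
  dwarf red-fruited: 321 × 1/4 = 80.25
  dwarf yellow-fruited: 321 × 1/4 = 80.25
χ² = Σ (O − E)² / E
  tall red-fruited: (81 − 80.25)² / 80.25 = 0.0070
  tall yellow-fruited: (84 − 80.25)² / 80.25 = 0.1752
  dwarf red-fruited: (72 − 80.25)² / 80.25 = 0.8481
  dwarf yellow-fruited: (84 − 80.25)² / 80.25 = 0.1752
χ² = 0.0070 + 0.1752 + 0.8481 + 0.1752 = 1.2055 ≈ 1.206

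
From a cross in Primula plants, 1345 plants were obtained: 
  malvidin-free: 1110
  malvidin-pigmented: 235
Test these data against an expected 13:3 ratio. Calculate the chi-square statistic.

1.442

The 13:3 ratio has 16 parts, so with N = 1345 the expected counts are:
  malvidin-free: 1345 × 13/16 = 1092.8125
  malvidin-pigmented: 1345 × 3/16 = 252.1875
χ² = Σ (O − E)² / E
  malvidin-free: (1110 − 1092.8125)² / 1092.8125 = 0.2703
  malvidin-pigmented: (235 − 252.1875)² / 252.1875 = 1.1714
χ² = 0.2703 + 1.1714 = 1.4417 ≈ 1.442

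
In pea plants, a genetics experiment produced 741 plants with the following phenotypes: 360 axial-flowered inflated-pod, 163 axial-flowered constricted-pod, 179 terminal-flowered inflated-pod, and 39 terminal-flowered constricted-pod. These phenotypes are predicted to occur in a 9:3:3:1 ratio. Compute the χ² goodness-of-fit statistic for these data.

24.618

The 9:3:3:1 ratio has 16 parts, so with N = 741 the expected counts are:
  axial-flowered inflated-pod: 741 × 9/16 = 416.8125
  axial-flowered constricted-pod: 741 × 3/16 = 138.9375
  terminal-flowered inflated-pod: 741 × 3/16 = 138.9375
  terminal-flowered constricted-pod: 741 × 1/16 = 46.3125
χ² = Σ (O − E)² / E
  axial-flowered inflated-pod: (360 − 416.8125)² / 416.8125 = 7.7437
  axial-flowered constricted-pod: (163 − 138.9375)² / 138.9375 = 4.1674
  terminal-flowered inflated-pod: (179 − 138.9375)² / 138.9375 = 11.5520
  terminal-flowered constricted-pod: (39 − 46.3125)² / 46.3125 = 1.1546
χ² = 7.7437 + 4.1674 + 11.5520 + 1.1546 = 24.6177 ≈ 24.618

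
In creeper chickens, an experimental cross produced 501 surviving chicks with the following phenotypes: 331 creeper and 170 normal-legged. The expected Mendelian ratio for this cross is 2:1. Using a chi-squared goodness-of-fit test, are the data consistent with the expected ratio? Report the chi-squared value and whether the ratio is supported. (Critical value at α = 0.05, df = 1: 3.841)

0.081; consistent

Expected counts for N = 501 under a 2:1 ratio (total parts = 3):
  creeper: 501 × 2/3 = 334
  normal-legged: 501 × 1/3 = 167
χ² = Σ (O − E)² / E
  creeper: (331 − 334)² / 334 = 0.0269
  normal-legged: (170 − 167)² / 167 = 0.0539
χ² = 0.0269 + 0.0539 = 0.0808 ≈ 0.081
Degrees of freedom = 2 − 1 = 1; critical value at α = 0.05 is 3.841.
Since 0.081 < 3.841, we fail to reject the null hypothesis — the data are consistent with the 2:1 ratio.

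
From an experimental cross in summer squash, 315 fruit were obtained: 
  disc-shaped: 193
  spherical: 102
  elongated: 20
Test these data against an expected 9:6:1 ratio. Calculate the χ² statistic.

3.617

Total ratio parts = 16. Expected numbers out of 315:
  disc-shaped: 315 × 9/16 = 177.1875
  spherical: 315 × 6/16 = 118.125
  elongated: 315 × 1/16 = 19.6875
χ² = Σ (O − E)² / E
  disc-shaped: (193 − 177.1875)² / 177.1875 = 1.4111
  spherical: (102 − 118.125)² / 118.125 = 2.2012
  elongated: (20 − 19.6875)² / 19.6875 = 0.0050
χ² = 1.4111 + 2.2012 + 0.0050 = 3.6173 ≈ 3.617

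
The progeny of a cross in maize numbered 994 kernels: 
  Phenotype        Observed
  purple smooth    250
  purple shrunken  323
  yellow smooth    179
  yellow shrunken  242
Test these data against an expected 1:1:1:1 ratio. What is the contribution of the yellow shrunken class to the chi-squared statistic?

0.170

Total ratio parts = 4. Expected numbers out of 994:
  purple smooth: 994 × 1/4 = 248.5
  purple shrunken: 994 × 1/4 = 248.5
  yellow smooth: 994 × 1/4 = 248.5
  yellow shrunken: 994 × 1/4 = 248.5
Contribution of yellow shrunken: (242 − 248.5)² / 248.5 = 0.1700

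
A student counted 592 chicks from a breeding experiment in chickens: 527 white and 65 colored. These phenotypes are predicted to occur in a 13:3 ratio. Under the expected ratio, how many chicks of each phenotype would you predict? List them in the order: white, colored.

Expected counts for N = 592 under a 13:3 ratio (total parts = 16):
  white: 592 × 13/16 = 481
  colored: 592 × 3/16 = 111

481, 111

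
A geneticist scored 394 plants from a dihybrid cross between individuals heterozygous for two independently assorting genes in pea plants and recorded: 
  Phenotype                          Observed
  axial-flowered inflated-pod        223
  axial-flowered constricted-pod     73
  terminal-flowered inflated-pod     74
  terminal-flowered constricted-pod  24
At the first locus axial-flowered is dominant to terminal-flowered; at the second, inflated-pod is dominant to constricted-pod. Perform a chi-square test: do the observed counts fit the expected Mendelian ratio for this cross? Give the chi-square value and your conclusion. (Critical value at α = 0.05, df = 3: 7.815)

0.035; consistent

A dihybrid F₂ with independent assortment and complete dominance at both loci gives a 9:3:3:1 phenotypic ratio.
Under the 9:3:3:1 hypothesis (Σ ratio = 16, N = 394):
  axial-flowered inflated-pod: 394 × 9/16 = 221.625
  axial-flowered constricted-pod: 394 × 3/16 = 73.875
  terminal-flowered inflated-pod: 394 × 3/16 = 73.875
  terminal-flowered constricted-pod: 394 × 1/16 = 24.625
χ² = Σ (O − E)² / E
  axial-flowered inflated-pod: (223 − 221.625)² / 221.625 = 0.0085
  axial-flowered constricted-pod: (73 − 73.875)² / 73.875 = 0.0104
  terminal-flowered inflated-pod: (74 − 73.875)² / 73.875 = 0.0002
  terminal-flowered constricted-pod: (24 − 24.625)² / 24.625 = 0.0159
χ² = 0.0085 + 0.0104 + 0.0002 + 0.0159 = 0.035
Degrees of freedom = 4 − 1 = 3; critical value at α = 0.05 is 7.815.
Since 0.035 < 7.815, we fail to reject the null hypothesis — the data are consistent with the 9:3:3:1 ratio.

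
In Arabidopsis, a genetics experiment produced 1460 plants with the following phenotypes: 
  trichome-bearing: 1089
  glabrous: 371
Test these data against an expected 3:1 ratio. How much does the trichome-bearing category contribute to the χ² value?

0.033

Under the 3:1 hypothesis (Σ ratio = 4, N = 1460):
  trichome-bearing: 1460 × 3/4 = 1095
  glabrous: 1460 × 1/4 = 365
Contribution of trichome-bearing: (1089 − 1095)² / 1095 = 0.0329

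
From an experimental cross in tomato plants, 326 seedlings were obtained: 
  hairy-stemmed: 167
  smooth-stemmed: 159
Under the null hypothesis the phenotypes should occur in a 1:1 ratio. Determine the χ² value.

Under the 1:1 hypothesis (Σ ratio = 2, N = 326):
  hairy-stemmed: 326 × 1/2 = 163
  smooth-stemmed: 326 × 1/2 = 163
χ² = Σ (O − E)² / E
  hairy-stemmed: (167 − 163)² / 163 = 0.0982
  smooth-stemmed: (159 − 163)² / 163 = 0.0982
χ² = 0.0982 + 0.0982 = 0.1964 ≈ 0.196

0.196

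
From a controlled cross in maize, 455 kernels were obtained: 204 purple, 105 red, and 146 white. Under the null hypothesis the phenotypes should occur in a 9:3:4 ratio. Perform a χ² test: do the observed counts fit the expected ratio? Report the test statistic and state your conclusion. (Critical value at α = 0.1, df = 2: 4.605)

24.226; not consistent

Under the 9:3:4 hypothesis (Σ ratio = 16, N = 455):
  purple: 455 × 9/16 = 255.9375
  red: 455 × 3/16 = 85.3125
  white: 455 × 4/16 = 113.75
χ² = Σ (O − E)² / E
  purple: (204 − 255.9375)² / 255.9375 = 10.5397
  red: (105 − 85.3125)² / 85.3125 = 4.5433
  white: (146 − 113.75)² / 113.75 = 9.1434
χ² = 10.5397 + 4.5433 + 9.1434 = 24.2264 ≈ 24.226
Degrees of freedom = 3 − 1 = 2; critical value at α = 0.1 is 4.605.
Since 24.226 > 4.605, we reject the null hypothesis — the data do not fit the 9:3:4 ratio.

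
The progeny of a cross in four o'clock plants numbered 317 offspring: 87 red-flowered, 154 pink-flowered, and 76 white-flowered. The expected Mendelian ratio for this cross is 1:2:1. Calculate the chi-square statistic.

The 1:2:1 ratio has 4 parts, so with N = 317 the expected counts are:
  red-flowered: 317 × 1/4 = 79.25
  pink-flowered: 317 × 2/4 = 158.5
  white-flowered: 317 × 1/4 = 79.25
χ² = Σ (O − E)² / E
  red-flowered: (87 − 79.25)² / 79.25 = 0.7579
  pink-flowered: (154 − 158.5)² / 158.5 = 0.1278
  white-flowered: (76 − 79.25)² / 79.25 = 0.1333
χ² = 0.7579 + 0.1278 + 0.1333 = 1.019

1.019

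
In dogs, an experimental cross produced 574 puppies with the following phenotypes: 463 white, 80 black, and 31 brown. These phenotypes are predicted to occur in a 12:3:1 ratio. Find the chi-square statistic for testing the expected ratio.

10.207

The 12:3:1 ratio has 16 parts, so with N = 574 the expected counts are:
  white: 574 × 12/16 = 430.5
  black: 574 × 3/16 = 107.625
  brown: 574 × 1/16 = 35.875
χ² = Σ (O − E)² / E
  white: (463 − 430.5)² / 430.5 = 2.4535
  black: (80 − 107.625)² / 107.625 = 7.0907
  brown: (31 − 35.875)² / 35.875 = 0.6625
χ² = 2.4535 + 7.0907 + 0.6625 = 10.2067 ≈ 10.207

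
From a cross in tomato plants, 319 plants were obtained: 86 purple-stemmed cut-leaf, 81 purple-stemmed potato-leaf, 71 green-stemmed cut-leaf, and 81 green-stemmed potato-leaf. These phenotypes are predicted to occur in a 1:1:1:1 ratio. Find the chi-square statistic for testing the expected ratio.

1.489

The 1:1:1:1 ratio has 4 parts, so with N = 319 the expected counts are:
  purple-stemmed cut-leaf: 319 × 1/4 = 79.75
  purple-stemmed potato-leaf: 319 × 1/4 = 79.75
  green-stemmed cut-leaf: 319 × 1/4 = 79.75
  green-stemmed potato-leaf: 319 × 1/4 = 79.75
χ² = Σ (O − E)² / E
  purple-stemmed cut-leaf: (86 − 79.75)² / 79.75 = 0.4898
  purple-stemmed potato-leaf: (81 − 79.75)² / 79.75 = 0.0196
  green-stemmed cut-leaf: (71 − 79.75)² / 79.75 = 0.9600
  green-stemmed potato-leaf: (81 − 79.75)² / 79.75 = 0.0196
χ² = 0.4898 + 0.0196 + 0.9600 + 0.0196 = 1.489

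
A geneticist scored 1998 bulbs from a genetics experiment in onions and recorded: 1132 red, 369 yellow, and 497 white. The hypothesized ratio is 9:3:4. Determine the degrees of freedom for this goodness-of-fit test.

A goodness-of-fit test with 3 phenotype classes has df = 3 − 1 = 2.

2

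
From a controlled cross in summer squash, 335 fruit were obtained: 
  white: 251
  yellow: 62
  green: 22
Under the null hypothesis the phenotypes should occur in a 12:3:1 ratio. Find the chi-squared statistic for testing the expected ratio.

Under the 12:3:1 hypothesis (Σ ratio = 16, N = 335):
  white: 335 × 12/16 = 251.25
  yellow: 335 × 3/16 = 62.8125
  green: 335 × 1/16 = 20.9375
χ² = Σ (O − E)² / E
  white: (251 − 251.25)² / 251.25 = 0.0002
  yellow: (62 − 62.8125)² / 62.8125 = 0.0105
  green: (22 − 20.9375)² / 20.9375 = 0.0539
χ² = 0.0002 + 0.0105 + 0.0539 = 0.0646 ≈ 0.065

0.065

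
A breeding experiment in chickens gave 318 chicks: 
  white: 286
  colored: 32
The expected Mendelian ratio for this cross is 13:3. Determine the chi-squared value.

15.753

Expected counts for N = 318 under a 13:3 ratio (total parts = 16):
  white: 318 × 13/16 = 258.375
  colored: 318 × 3/16 = 59.625
χ² = Σ (O − E)² / E
  white: (286 − 258.375)² / 258.375 = 2.9536
  colored: (32 − 59.625)² / 59.625 = 12.7990
χ² = 2.9536 + 12.7990 = 15.7526 ≈ 15.753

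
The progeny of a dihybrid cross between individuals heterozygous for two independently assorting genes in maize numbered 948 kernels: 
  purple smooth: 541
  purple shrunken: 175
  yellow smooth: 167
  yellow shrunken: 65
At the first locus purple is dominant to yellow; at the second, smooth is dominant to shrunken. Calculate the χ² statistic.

A dihybrid F₂ with independent assortment and complete dominance at both loci gives a 9:3:3:1 phenotypic ratio.
The 9:3:3:1 ratio has 16 parts, so with N = 948 the expected counts are:
  purple smooth: 948 × 9/16 = 533.25
  purple shrunken: 948 × 3/16 = 177.75
  yellow smooth: 948 × 3/16 = 177.75
  yellow shrunken: 948 × 1/16 = 59.25
χ² = Σ (O − E)² / E
  purple smooth: (541 − 533.25)² / 533.25 = 0.1126
  purple shrunken: (175 − 177.75)² / 177.75 = 0.0425
  yellow smooth: (167 − 177.75)² / 177.75 = 0.6501
  yellow shrunken: (65 − 59.25)² / 59.25 = 0.5580
χ² = 0.1126 + 0.0425 + 0.6501 + 0.5580 = 1.3632 ≈ 1.363

1.363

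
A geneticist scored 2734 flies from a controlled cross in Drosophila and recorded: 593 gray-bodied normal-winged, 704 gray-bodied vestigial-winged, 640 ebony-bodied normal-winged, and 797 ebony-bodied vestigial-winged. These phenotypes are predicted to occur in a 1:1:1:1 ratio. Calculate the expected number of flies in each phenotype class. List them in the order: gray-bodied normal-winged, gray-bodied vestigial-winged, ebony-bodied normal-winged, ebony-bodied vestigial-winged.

Expected counts for N = 2734 under a 1:1:1:1 ratio (total parts = 4):
  gray-bodied normal-winged: 2734 × 1/4 = 683.5
  gray-bodied vestigial-winged: 2734 × 1/4 = 683.5
  ebony-bodied normal-winged: 2734 × 1/4 = 683.5
  ebony-bodied vestigial-winged: 2734 × 1/4 = 683.5

683.5, 683.5, 683.5, 683.5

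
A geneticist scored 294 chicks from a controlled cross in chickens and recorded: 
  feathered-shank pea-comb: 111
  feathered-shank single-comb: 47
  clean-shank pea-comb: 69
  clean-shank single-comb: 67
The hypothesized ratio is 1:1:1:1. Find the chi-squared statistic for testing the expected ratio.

29.537

Expected counts for N = 294 under a 1:1:1:1 ratio (total parts = 4):
  feathered-shank pea-comb: 294 × 1/4 = 73.5
  feathered-shank single-comb: 294 × 1/4 = 73.5
  clean-shank pea-comb: 294 × 1/4 = 73.5
  clean-shank single-comb: 294 × 1/4 = 73.5
χ² = Σ (O − E)² / E
  feathered-shank pea-comb: (111 − 73.5)² / 73.5 = 19.1327
  feathered-shank single-comb: (47 − 73.5)² / 73.5 = 9.5544
  clean-shank pea-comb: (69 − 73.5)² / 73.5 = 0.2755
  clean-shank single-comb: (67 − 73.5)² / 73.5 = 0.5748
χ² = 19.1327 + 9.5544 + 0.2755 + 0.5748 = 29.5374 ≈ 29.537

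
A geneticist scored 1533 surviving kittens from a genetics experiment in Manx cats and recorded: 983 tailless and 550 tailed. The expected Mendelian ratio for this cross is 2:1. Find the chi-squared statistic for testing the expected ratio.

4.465

The 2:1 ratio has 3 parts, so with N = 1533 the expected counts are:
  tailless: 1533 × 2/3 = 1022
  tailed: 1533 × 1/3 = 511
χ² = Σ (O − E)² / E
  tailless: (983 − 1022)² / 1022 = 1.4883
  tailed: (550 − 511)² / 511 = 2.9765
χ² = 1.4883 + 2.9765 = 4.4648 ≈ 4.465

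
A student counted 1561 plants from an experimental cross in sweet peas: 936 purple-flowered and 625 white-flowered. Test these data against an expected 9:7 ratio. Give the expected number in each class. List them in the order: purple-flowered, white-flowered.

878.0625, 682.9375

The 9:7 ratio has 16 parts, so with N = 1561 the expected counts are:
  purple-flowered: 1561 × 9/16 = 878.0625
  white-flowered: 1561 × 7/16 = 682.9375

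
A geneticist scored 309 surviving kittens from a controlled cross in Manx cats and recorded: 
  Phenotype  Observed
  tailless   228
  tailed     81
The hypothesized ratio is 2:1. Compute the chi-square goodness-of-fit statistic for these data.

7.049

The 2:1 ratio has 3 parts, so with N = 309 the expected counts are:
  tailless: 309 × 2/3 = 206
  tailed: 309 × 1/3 = 103
χ² = Σ (O − E)² / E
  tailless: (228 − 206)² / 206 = 2.3495
  tailed: (81 − 103)² / 103 = 4.6990
χ² = 2.3495 + 4.6990 = 7.0485 ≈ 7.049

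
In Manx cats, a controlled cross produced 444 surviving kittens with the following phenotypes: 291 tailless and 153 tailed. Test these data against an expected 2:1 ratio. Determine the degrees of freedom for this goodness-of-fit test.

1

A goodness-of-fit test with 2 phenotype classes has df = 2 − 1 = 1.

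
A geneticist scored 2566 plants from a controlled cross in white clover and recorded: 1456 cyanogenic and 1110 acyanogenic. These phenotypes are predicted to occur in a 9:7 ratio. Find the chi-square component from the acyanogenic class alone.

0.142

Expected counts for N = 2566 under a 9:7 ratio (total parts = 16):
  cyanogenic: 2566 × 9/16 = 1443.375
  acyanogenic: 2566 × 7/16 = 1122.625
Contribution of acyanogenic: (1110 − 1122.625)² / 1122.625 = 0.1420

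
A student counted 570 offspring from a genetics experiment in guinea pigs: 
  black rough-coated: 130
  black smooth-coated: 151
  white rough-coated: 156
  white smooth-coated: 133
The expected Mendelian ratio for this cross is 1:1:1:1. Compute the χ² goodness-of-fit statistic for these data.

Under the 1:1:1:1 hypothesis (Σ ratio = 4, N = 570):
  black rough-coated: 570 × 1/4 = 142.5
  black smooth-coated: 570 × 1/4 = 142.5
  white rough-coated: 570 × 1/4 = 142.5
  white smooth-coated: 570 × 1/4 = 142.5
χ² = Σ (O − E)² / E
  black rough-coated: (130 − 142.5)² / 142.5 = 1.0965
  black smooth-coated: (151 − 142.5)² / 142.5 = 0.5070
  white rough-coated: (156 − 142.5)² / 142.5 = 1.2789
  white smooth-coated: (133 − 142.5)² / 142.5 = 0.6333
χ² = 1.0965 + 0.5070 + 1.2789 + 0.6333 = 3.5157 ≈ 3.516

3.516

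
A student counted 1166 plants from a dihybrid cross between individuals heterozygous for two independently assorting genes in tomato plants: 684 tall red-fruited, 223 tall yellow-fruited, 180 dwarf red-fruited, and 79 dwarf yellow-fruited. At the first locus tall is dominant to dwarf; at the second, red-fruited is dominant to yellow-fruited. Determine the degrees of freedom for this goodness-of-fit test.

A dihybrid F₂ with independent assortment and complete dominance at both loci gives a 9:3:3:1 phenotypic ratio.
A goodness-of-fit test with 4 phenotype classes has df = 4 − 1 = 3.

3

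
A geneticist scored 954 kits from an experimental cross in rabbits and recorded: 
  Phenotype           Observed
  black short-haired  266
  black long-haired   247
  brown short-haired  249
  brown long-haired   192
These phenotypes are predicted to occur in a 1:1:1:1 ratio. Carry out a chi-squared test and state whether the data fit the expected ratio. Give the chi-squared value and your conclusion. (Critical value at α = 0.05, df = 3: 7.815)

The 1:1:1:1 ratio has 4 parts, so with N = 954 the expected counts are:
  black short-haired: 954 × 1/4 = 238.5
  black long-haired: 954 × 1/4 = 238.5
  brown short-haired: 954 × 1/4 = 238.5
  brown long-haired: 954 × 1/4 = 238.5
χ² = Σ (O − E)² / E
  black short-haired: (266 − 238.5)² / 238.5 = 3.1709
  black long-haired: (247 − 238.5)² / 238.5 = 0.3029
  brown short-haired: (249 − 238.5)² / 238.5 = 0.4623
  brown long-haired: (192 − 238.5)² / 238.5 = 9.0660
χ² = 3.1709 + 0.3029 + 0.4623 + 9.0660 = 13.0021 ≈ 13.002
Degrees of freedom = 4 − 1 = 3; critical value at α = 0.05 is 7.815.
Since 13.002 > 7.815, we reject the null hypothesis — the data do not fit the 1:1:1:1 ratio.

13.002; not consistent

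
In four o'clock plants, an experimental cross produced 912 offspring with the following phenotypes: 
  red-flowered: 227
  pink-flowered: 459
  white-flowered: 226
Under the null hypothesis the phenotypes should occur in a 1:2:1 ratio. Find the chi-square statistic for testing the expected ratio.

0.042

The 1:2:1 ratio has 4 parts, so with N = 912 the expected counts are:
  red-flowered: 912 × 1/4 = 228
  pink-flowered: 912 × 2/4 = 456
  white-flowered: 912 × 1/4 = 228
χ² = Σ (O − E)² / E
  red-flowered: (227 − 228)² / 228 = 0.0044
  pink-flowered: (459 − 456)² / 456 = 0.0197
  white-flowered: (226 − 228)² / 228 = 0.0175
χ² = 0.0044 + 0.0197 + 0.0175 = 0.0416 ≈ 0.042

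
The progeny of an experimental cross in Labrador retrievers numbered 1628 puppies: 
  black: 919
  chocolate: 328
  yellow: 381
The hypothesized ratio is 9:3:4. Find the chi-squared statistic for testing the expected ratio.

3.368

Under the 9:3:4 hypothesis (Σ ratio = 16, N = 1628):
  black: 1628 × 9/16 = 915.75
  chocolate: 1628 × 3/16 = 305.25
  yellow: 1628 × 4/16 = 407
χ² = Σ (O − E)² / E
  black: (919 − 915.75)² / 915.75 = 0.0115
  chocolate: (328 − 305.25)² / 305.25 = 1.6955
  yellow: (381 − 407)² / 407 = 1.6609
χ² = 0.0115 + 1.6955 + 1.6609 = 3.3679 ≈ 3.368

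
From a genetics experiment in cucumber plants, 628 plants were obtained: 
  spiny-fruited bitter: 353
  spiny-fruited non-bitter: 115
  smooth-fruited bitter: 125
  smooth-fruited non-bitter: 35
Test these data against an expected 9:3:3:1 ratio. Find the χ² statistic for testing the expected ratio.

Total ratio parts = 16. Expected numbers out of 628:
  spiny-fruited bitter: 628 × 9/16 = 353.25
  spiny-fruited non-bitter: 628 × 3/16 = 117.75
  smooth-fruited bitter: 628 × 3/16 = 117.75
  smooth-fruited non-bitter: 628 × 1/16 = 39.25
χ² = Σ (O − E)² / E
  spiny-fruited bitter: (353 − 353.25)² / 353.25 = 0.0002
  spiny-fruited non-bitter: (115 − 117.75)² / 117.75 = 0.0642
  smooth-fruited bitter: (125 − 117.75)² / 117.75 = 0.4464
  smooth-fruited non-bitter: (35 − 39.25)² / 39.25 = 0.4602
χ² = 0.0002 + 0.0642 + 0.4464 + 0.4602 = 0.971

0.971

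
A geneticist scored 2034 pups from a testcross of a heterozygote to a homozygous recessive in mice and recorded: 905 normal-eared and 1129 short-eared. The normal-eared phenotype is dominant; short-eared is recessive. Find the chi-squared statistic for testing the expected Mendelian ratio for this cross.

24.669

A testcross of a heterozygote (Aa × aa) gives a 1:1 phenotypic ratio.
Expected counts for N = 2034 under a 1:1 ratio (total parts = 2):
  normal-eared: 2034 × 1/2 = 1017
  short-eared: 2034 × 1/2 = 1017
χ² = Σ (O − E)² / E
  normal-eared: (905 − 1017)² / 1017 = 12.3343
  short-eared: (1129 − 1017)² / 1017 = 12.3343
χ² = 12.3343 + 12.3343 = 24.6686 ≈ 24.669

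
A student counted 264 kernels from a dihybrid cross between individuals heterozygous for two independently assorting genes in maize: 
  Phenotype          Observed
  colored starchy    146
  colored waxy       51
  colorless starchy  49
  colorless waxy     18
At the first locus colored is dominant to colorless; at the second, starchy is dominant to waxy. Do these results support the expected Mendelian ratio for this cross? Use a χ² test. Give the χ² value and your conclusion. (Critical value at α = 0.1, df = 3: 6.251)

A dihybrid F₂ with independent assortment and complete dominance at both loci gives a 9:3:3:1 phenotypic ratio.
Expected counts for N = 264 under a 9:3:3:1 ratio (total parts = 16):
  colored starchy: 264 × 9/16 = 148.5
  colored waxy: 264 × 3/16 = 49.5
  colorless starchy: 264 × 3/16 = 49.5
  colorless waxy: 264 × 1/16 = 16.5
χ² = Σ (O − E)² / E
  colored starchy: (146 − 148.5)² / 148.5 = 0.0421
  colored waxy: (51 − 49.5)² / 49.5 = 0.0455
  colorless starchy: (49 − 49.5)² / 49.5 = 0.0051
  colorless waxy: (18 − 16.5)² / 16.5 = 0.1364
χ² = 0.0421 + 0.0455 + 0.0051 + 0.1364 = 0.2291 ≈ 0.229
Degrees of freedom = 4 − 1 = 3; critical value at α = 0.1 is 6.251.
Since 0.229 < 6.251, we fail to reject the null hypothesis — the data are consistent with the 9:3:3:1 ratio.

0.229; consistent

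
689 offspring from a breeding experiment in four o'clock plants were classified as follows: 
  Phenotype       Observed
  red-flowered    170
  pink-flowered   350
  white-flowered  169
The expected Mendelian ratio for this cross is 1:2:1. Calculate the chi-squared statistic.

0.179

Total ratio parts = 4. Expected numbers out of 689:
  red-flowered: 689 × 1/4 = 172.25
  pink-flowered: 689 × 2/4 = 344.5
  white-flowered: 689 × 1/4 = 172.25
χ² = Σ (O − E)² / E
  red-flowered: (170 − 172.25)² / 172.25 = 0.0294
  pink-flowered: (350 − 344.5)² / 344.5 = 0.0878
  white-flowered: (169 − 172.25)² / 172.25 = 0.0613
χ² = 0.0294 + 0.0878 + 0.0613 = 0.1785 ≈ 0.179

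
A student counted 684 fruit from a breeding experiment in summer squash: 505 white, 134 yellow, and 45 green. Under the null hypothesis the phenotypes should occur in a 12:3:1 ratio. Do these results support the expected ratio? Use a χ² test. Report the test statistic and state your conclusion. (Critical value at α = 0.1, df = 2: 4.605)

Expected counts for N = 684 under a 12:3:1 ratio (total parts = 16):
  white: 684 × 12/16 = 513
  yellow: 684 × 3/16 = 128.25
  green: 684 × 1/16 = 42.75
χ² = Σ (O − E)² / E
  white: (505 − 513)² / 513 = 0.1248
  yellow: (134 − 128.25)² / 128.25 = 0.2578
  green: (45 − 42.75)² / 42.75 = 0.1184
χ² = 0.1248 + 0.2578 + 0.1184 = 0.501
Degrees of freedom = 3 − 1 = 2; critical value at α = 0.1 is 4.605.
Since 0.501 < 4.605, we fail to reject the null hypothesis — the data are consistent with the 12:3:1 ratio.

0.501; consistent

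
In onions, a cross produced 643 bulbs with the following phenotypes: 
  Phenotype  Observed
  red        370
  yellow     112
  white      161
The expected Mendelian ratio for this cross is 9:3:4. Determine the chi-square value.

The 9:3:4 ratio has 16 parts, so with N = 643 the expected counts are:
  red: 643 × 9/16 = 361.6875
  yellow: 643 × 3/16 = 120.5625
  white: 643 × 4/16 = 160.75
χ² = Σ (O − E)² / E
  red: (370 − 361.6875)² / 361.6875 = 0.1910
  yellow: (112 − 120.5625)² / 120.5625 = 0.6081
  white: (161 − 160.75)² / 160.75 = 0.0004
χ² = 0.1910 + 0.6081 + 0.0004 = 0.7995 ≈ 0.800

0.800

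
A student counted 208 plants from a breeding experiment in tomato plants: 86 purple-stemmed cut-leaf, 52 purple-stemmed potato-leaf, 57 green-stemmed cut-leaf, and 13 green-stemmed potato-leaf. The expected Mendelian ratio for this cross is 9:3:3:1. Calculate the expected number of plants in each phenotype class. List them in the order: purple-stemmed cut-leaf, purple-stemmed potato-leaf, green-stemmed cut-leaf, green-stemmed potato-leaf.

Under the 9:3:3:1 hypothesis (Σ ratio = 16, N = 208):
  purple-stemmed cut-leaf: 208 × 9/16 = 117
  purple-stemmed potato-leaf: 208 × 3/16 = 39
  green-stemmed cut-leaf: 208 × 3/16 = 39
  green-stemmed potato-leaf: 208 × 1/16 = 13

117, 39, 39, 13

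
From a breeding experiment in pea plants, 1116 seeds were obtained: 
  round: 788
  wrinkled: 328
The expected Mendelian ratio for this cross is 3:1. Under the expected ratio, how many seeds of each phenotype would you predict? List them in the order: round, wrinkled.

Expected counts for N = 1116 under a 3:1 ratio (total parts = 4):
  round: 1116 × 3/4 = 837
  wrinkled: 1116 × 1/4 = 279

837, 279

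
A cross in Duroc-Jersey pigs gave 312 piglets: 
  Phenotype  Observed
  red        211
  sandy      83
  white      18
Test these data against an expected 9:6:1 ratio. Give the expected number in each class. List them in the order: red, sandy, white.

175.5, 117, 19.5

Total ratio parts = 16. Expected numbers out of 312:
  red: 312 × 9/16 = 175.5
  sandy: 312 × 6/16 = 117
  white: 312 × 1/16 = 19.5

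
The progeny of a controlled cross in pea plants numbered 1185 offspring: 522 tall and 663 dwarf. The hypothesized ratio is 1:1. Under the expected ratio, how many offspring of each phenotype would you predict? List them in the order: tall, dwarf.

592.5, 592.5

Expected counts for N = 1185 under a 1:1 ratio (total parts = 2):
  tall: 1185 × 1/2 = 592.5
  dwarf: 1185 × 1/2 = 592.5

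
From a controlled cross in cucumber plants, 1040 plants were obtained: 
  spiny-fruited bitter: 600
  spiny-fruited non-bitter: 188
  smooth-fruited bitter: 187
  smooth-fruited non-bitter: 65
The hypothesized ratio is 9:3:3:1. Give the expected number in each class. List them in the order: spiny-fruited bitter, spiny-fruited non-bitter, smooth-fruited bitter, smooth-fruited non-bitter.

585, 195, 195, 65

Expected counts for N = 1040 under a 9:3:3:1 ratio (total parts = 16):
  spiny-fruited bitter: 1040 × 9/16 = 585
  spiny-fruited non-bitter: 1040 × 3/16 = 195
  smooth-fruited bitter: 1040 × 3/16 = 195
  smooth-fruited non-bitter: 1040 × 1/16 = 65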